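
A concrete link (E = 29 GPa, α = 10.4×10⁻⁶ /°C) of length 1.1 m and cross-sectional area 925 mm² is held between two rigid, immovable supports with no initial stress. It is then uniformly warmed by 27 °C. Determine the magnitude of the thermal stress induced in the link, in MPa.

σ ≈ 8.14 MPa (compressive)

With length fixed, the mechanical strain must cancel the thermal strain αΔT = 10.4×10⁻⁶ × 27 = 280.8×10⁻⁶.
σ = EαΔT = 29×10³ × 10.4×10⁻⁶ × 27 = 8.143 MPa (compressive; the link is trying to expand).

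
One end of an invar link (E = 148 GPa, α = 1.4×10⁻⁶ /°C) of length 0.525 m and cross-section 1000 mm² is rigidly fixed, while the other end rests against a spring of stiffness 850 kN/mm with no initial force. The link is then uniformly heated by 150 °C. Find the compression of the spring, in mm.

δ ≈ 0.0275 mm

Free thermal expansion: δ_free = αΔT L = 1.4×10⁻⁶ × 150 × 525 = 0.1102 mm.
With a force P in the spring, the elastic change of the link is PL/(AE) and that of the spring is P/k; compatibility requires their sum to equal δ_free.
P [ L/(AE) + 1/k ] = δ_free → P [ 525/(1000×148×10³) + 1/(850×10³) ] = 0.1102.
P = 0.1102 / 4.724×10⁻⁶ = 23340 N.
Spring compression = P/k = 23340/(850×10³) = 0.02746 mm.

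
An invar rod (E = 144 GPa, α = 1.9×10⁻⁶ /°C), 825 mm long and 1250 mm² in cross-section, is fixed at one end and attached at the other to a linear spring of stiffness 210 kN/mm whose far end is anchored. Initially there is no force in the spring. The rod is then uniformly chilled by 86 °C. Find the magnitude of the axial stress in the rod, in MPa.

σ ≈ 11.5 MPa (tensile)

The unrestrained thermal change is αΔT L = 1.9×10⁻⁶ × 86 × 825 = 0.1348 mm.
Let P be the tensile force in the spring. The rod extends elastically by PL/(AE) and the spring stretches by P/k; together these equal δ_free.
P [ L/(AE) + 1/k ] = δ_free → P [ 825/(1250×144×10³) + 1/(210×10³) ] = 0.1348.
P = 0.1348 / 9.345×10⁻⁶ = 14420 N.
σ = P/A = 14420/1250 = 11.54 MPa.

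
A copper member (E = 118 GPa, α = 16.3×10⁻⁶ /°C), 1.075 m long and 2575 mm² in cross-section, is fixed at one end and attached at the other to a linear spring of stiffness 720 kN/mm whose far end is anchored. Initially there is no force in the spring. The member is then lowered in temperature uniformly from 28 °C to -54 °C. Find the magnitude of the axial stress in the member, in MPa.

σ ≈ 113 MPa (tensile)

The unrestrained thermal change is αΔT L = 16.3×10⁻⁶ × 82 × 1075 = 1.437 mm.
Let P be the tensile force in the spring. The member extends elastically by PL/(AE) and the spring stretches by P/k; together these equal δ_free.
P [ L/(AE) + 1/k ] = δ_free → P [ 1075/(2575×118×10³) + 1/(720×10³) ] = 1.437.
P = 1.437 / 4.927×10⁻⁶ = 291600 N.
σ = P/A = 291600/2575 = 113.3 MPa.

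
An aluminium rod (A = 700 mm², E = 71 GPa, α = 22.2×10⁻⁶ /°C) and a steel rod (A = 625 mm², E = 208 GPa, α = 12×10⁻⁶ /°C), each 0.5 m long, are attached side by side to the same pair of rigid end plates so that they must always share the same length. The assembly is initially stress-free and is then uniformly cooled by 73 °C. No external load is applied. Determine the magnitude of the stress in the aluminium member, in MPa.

Both members must finish at the same length. With the larger α, the aluminium tends to over-contract; the plates restrain it, putting the aluminium in tension and the steel in compression. With no external load the two internal forces are equal and opposite, magnitude P.
Equating the net (thermal + elastic) strains gives |α₁ − α₂|·ΔT = P·[1/(A₁E₁) + 1/(A₂E₂)].
|α₁ − α₂|·ΔT = 10.2×10⁻⁶ × 73 = 0.0007446.
1/(A₁E₁) + 1/(A₂E₂) = 1/(700×71×10³) + 1/(625×208×10³) = 2.781×10⁻⁸ N⁻¹.
P = 0.0007446 / 2.781×10⁻⁸ = 26770 N = 26.77 kN.
σ_{aluminium} = P/A₁ = 26770/700 = 38.25 MPa, tensile.

σ ≈ 38.2 MPa (tensile)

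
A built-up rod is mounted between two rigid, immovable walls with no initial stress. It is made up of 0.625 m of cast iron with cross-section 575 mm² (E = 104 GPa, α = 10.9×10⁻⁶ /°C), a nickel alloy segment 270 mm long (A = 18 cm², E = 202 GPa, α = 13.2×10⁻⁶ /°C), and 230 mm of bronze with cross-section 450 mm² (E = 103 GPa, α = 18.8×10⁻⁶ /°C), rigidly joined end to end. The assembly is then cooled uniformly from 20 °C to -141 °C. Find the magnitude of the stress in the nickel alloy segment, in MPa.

σ ≈ 81.4 MPa (tensile)

If the supports were absent, the total length change would be Σ αᵢΔT Lᵢ = 10.9×10⁻⁶×161×625 + 13.2×10⁻⁶×161×270 + 18.8×10⁻⁶×161×230 = 2.367 mm.
The rigid supports impose zero overall length change; the single axial force P common to all segments must satisfy P Σ Lᵢ/(AᵢEᵢ) = δ_free.
The series flexibility is Σ Lᵢ/(AᵢEᵢ) = 625/(575×104×10³) + 270/(1800×202×10³) + 230/(450×103×10³) = 1.616×10⁻⁵ mm/N.
So P = 2.367 / 1.616×10⁻⁵ = 146.5 kN, tensile.
σ_{nickel alloy} = P / A = 146500 / 1800 = 81.38 MPa.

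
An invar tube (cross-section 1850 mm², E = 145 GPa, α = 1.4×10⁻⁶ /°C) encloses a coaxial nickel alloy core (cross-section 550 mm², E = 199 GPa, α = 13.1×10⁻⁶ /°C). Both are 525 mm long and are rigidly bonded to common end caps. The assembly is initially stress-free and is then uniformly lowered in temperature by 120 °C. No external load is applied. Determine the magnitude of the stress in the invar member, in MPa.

σ ≈ 59 MPa (compressive)

The nickel alloy has the larger α, so on cooling it would change length more than the invar if both were free. The rigid plates force a common final length, so the nickel alloy is put into tension and the invar into compression, with equal and opposite forces P (no external load).
Equating the net (thermal + elastic) strains gives |α₁ − α₂|·ΔT = P·[1/(A₁E₁) + 1/(A₂E₂)].
|α₁ − α₂|·ΔT = 11.7×10⁻⁶ × 120 = 0.001404.
1/(A₁E₁) + 1/(A₂E₂) = 1/(1850×145×10³) + 1/(550×199×10³) = 1.286×10⁻⁸ N⁻¹.
P = 0.001404 / 1.286×10⁻⁸ = 109100 N = 109.1 kN.
σ_{invar} = P/A₁ = 109100/1850 = 58.99 MPa, compressive.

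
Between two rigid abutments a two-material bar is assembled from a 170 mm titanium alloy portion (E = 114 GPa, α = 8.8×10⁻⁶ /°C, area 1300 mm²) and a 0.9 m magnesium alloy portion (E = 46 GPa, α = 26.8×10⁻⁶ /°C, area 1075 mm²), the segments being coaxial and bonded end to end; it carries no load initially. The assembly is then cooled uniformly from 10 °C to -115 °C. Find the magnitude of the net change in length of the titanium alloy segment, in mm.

With the walls removed the bar would change length by δ_free = Σ αᵢΔT Lᵢ = 8.8×10⁻⁶×125×170 + 26.8×10⁻⁶×125×900 = 3.202 mm.
The rigid supports impose zero overall length change; the single axial force P common to all segments must satisfy P Σ Lᵢ/(AᵢEᵢ) = δ_free.
The series flexibility is Σ Lᵢ/(AᵢEᵢ) = 170/(1300×114×10³) + 900/(1075×46×10³) = 1.935×10⁻⁵ mm/N.
P = 3.202 / 1.935×10⁻⁵ = 165500 N = 165.5 kN, tensile.
For the titanium alloy segment, free thermal change = 8.8×10⁻⁶×125×170 = 0.187 mm and elastic change from P = 165500×170/(1300×114×10³) = 0.1898 mm; these oppose, so the net change is 0.00285 mm (segment lengthens).

|ΔL| ≈ 0.00285 mm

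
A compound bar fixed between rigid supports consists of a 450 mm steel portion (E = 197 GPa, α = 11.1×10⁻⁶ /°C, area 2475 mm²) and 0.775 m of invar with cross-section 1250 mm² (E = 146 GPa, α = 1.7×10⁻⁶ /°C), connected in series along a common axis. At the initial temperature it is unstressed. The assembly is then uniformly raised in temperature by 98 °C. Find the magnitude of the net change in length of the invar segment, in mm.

|ΔL| ≈ 0.379 mm

If the supports were absent, the total length change would be Σ αᵢΔT Lᵢ = 11.1×10⁻⁶×98×450 + 1.7×10⁻⁶×98×775 = 0.6186 mm.
The rigid supports impose zero overall length change; the single axial force P common to all segments must satisfy P Σ Lᵢ/(AᵢEᵢ) = δ_free.
Σ Lᵢ/(AᵢEᵢ) = 450/(2475×197×10³) + 775/(1250×146×10³) = 5.17×10⁻⁶ mm/N.
So P = 0.6186 / 5.17×10⁻⁶ = 119.7 kN, compressive.
For the invar segment, free thermal change = 1.7×10⁻⁶×98×775 = 0.1291 mm and elastic change from P = 119700×775/(1250×146×10³) = 0.5082 mm; these oppose, so the net change is 0.379 mm (segment shortens).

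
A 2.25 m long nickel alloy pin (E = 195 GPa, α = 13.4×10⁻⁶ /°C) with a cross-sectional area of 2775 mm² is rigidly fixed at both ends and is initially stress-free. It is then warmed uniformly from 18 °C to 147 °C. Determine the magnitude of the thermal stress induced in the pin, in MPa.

σ ≈ 337 MPa (compressive)

The supports are rigid, so the total axial strain is zero. The restrained thermal strain is ε = αΔT = 13.4×10⁻⁶ × 129 = 1728.6×10⁻⁶.
Hence σ = E·αΔT = 195×10³ × 1728.6×10⁻⁶ = 337.1 MPa, compressive.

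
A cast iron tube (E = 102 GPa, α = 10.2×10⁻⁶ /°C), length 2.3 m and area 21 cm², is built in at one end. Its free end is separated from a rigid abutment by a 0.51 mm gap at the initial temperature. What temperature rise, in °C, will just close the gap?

Contact occurs when the free expansion equals the gap: αΔT L = 0.51 mm.
ΔT = 0.51 / (10.2×10⁻⁶ × 2300) = 21.74 °C.

ΔT ≈ 21.7 °C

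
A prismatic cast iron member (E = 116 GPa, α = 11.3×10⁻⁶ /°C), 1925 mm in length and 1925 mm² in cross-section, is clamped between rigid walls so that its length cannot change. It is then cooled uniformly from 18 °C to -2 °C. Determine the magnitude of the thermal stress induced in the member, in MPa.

σ ≈ 26.2 MPa (tensile)

The supports are rigid, so the total axial strain is zero. The restrained thermal strain is ε = αΔT = 11.3×10⁻⁶ × 20 = 226×10⁻⁶.
Hence σ = E·αΔT = 116×10³ × 226×10⁻⁶ = 26.22 MPa, tensile.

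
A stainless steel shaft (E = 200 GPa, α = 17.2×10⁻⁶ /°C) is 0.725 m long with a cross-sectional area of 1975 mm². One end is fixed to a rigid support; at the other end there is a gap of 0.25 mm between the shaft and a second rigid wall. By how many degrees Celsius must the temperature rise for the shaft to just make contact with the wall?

ΔT ≈ 20 °C

The gap closes when αΔT L = 0.25 mm, since the shaft is still unstressed at that instant.
So ΔT = g/(αL) = 0.25/(17.2×10⁻⁶ × 725) = 20.05 °C.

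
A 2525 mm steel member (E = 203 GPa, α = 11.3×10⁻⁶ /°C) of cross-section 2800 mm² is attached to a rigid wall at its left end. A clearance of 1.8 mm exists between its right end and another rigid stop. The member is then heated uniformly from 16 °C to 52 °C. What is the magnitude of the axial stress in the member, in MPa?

σ ≈ 0 MPa

If the wall were absent the member would grow by αΔT L = 11.3×10⁻⁶ × 36 × 2525 = 1.027 mm.
This is smaller than the 1.8 mm clearance, so the member expands freely without reaching the stop — the stress is zero.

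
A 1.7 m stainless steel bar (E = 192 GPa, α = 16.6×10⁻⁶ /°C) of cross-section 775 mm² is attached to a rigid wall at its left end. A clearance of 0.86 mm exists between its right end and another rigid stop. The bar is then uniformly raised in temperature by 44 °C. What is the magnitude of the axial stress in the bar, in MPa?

Free thermal elongation = αΔT L = 16.6×10⁻⁶ × 44 × 1700 = 1.242 mm.
This exceeds the 0.86 mm gap, so the wall pushes back. The portion of expansion that must be recovered elastically is δ_free − gap = 1.242 − 0.86 = 0.3817 mm.
So σ = E(δ_free − g)/L = 192×10³ × 0.3817/1700 = 43.11 MPa.

σ ≈ 43.1 MPa (compressive)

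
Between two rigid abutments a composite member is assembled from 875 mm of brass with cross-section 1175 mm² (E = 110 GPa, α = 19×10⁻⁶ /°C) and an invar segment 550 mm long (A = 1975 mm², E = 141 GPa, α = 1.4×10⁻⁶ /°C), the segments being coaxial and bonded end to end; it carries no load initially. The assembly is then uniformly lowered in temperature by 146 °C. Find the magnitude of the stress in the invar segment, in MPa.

σ ≈ 147 MPa (tensile)

With the walls removed the bar would change length by δ_free = Σ αᵢΔT Lᵢ = 19×10⁻⁶×146×875 + 1.4×10⁻⁶×146×550 = 2.54 mm.
Since the ends are fixed, an axial force P builds up, equal in every segment, with P · Σ Lᵢ/(AᵢEᵢ) = δ_free.
Σ Lᵢ/(AᵢEᵢ) = 875/(1175×110×10³) + 550/(1975×141×10³) = 8.745×10⁻⁶ mm/N.
Hence P = δ_free / Σ(L/AE) = 2.54/8.745×10⁻⁶ = 290.4 kN (tensile).
σ_{invar} = P / A = 290400 / 1975 = 147 MPa.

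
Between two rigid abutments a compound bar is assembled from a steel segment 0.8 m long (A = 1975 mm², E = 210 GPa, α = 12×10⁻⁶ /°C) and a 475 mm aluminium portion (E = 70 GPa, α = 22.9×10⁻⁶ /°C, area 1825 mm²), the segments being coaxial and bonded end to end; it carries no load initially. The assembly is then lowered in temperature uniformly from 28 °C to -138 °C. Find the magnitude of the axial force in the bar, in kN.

P ≈ 602 kN (tensile)

Free thermal contraction of the whole bar: Σ αᵢΔT Lᵢ = 12×10⁻⁶×166×800 + 22.9×10⁻⁶×166×475 = 3.399 mm.
The walls prevent any net length change, so an axial force P (same in every segment) develops. Compatibility: P · Σ Lᵢ/(AᵢEᵢ) = δ_free.
The series flexibility is Σ Lᵢ/(AᵢEᵢ) = 800/(1975×210×10³) + 475/(1825×70×10³) = 5.647×10⁻⁶ mm/N.
So P = 3.399 / 5.647×10⁻⁶ = 602 kN, tensile.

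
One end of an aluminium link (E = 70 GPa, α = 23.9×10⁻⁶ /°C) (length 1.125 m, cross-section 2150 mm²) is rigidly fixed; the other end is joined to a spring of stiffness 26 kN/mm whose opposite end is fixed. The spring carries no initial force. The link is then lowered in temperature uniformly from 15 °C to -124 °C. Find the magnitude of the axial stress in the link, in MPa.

σ ≈ 37.8 MPa (tensile)

If the spring were absent the link would shorten by αΔT L = 23.9×10⁻⁶ × 139 × 1125 = 3.737 mm.
Let P be the tensile force in the spring. The link extends elastically by PL/(AE) and the spring stretches by P/k; together these equal δ_free.
P [ L/(AE) + 1/k ] = δ_free → P [ 1125/(2150×70×10³) + 1/(26×10³) ] = 3.737.
P = 3.737 / 4.594×10⁻⁵ = 81360 N.
σ = P/A = 81360/2150 = 37.84 MPa.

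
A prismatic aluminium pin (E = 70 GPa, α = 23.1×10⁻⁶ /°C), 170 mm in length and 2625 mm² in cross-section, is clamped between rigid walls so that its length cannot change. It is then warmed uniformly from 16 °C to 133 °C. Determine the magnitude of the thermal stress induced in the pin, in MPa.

The supports are rigid, so the total axial strain is zero. The restrained thermal strain is ε = αΔT = 23.1×10⁻⁶ × 117 = 2702.7×10⁻⁶.
Hence σ = E·αΔT = 70×10³ × 2702.7×10⁻⁶ = 189.2 MPa, compressive.

σ ≈ 189 MPa (compressive)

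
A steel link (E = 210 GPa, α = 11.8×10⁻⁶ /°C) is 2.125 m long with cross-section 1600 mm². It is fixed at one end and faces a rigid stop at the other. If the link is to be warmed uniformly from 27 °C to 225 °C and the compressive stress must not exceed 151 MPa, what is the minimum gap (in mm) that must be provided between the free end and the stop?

g ≈ 3.44 mm

Free expansion if unrestrained: δ_free = αΔT L = 11.8×10⁻⁶ × 198 × 2125 = 4.965 mm.
A stress of 151 MPa corresponds to the wall pushing the link back by σL/E = 151×2125/(210×10³) = 1.528 mm.
The gap must absorb the remainder: g_min = 4.965 − 1.528 = 3.437 mm.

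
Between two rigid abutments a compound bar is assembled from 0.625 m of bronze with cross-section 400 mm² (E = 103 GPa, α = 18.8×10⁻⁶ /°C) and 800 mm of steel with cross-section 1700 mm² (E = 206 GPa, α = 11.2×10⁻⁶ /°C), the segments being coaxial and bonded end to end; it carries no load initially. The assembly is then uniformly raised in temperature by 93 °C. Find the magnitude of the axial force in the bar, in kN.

Free thermal expansion of the whole bar: Σ αᵢΔT Lᵢ = 18.8×10⁻⁶×93×625 + 11.2×10⁻⁶×93×800 = 1.926 mm.
Since the ends are fixed, an axial force P builds up, equal in every segment, with P · Σ Lᵢ/(AᵢEᵢ) = δ_free.
The series flexibility is Σ Lᵢ/(AᵢEᵢ) = 625/(400×103×10³) + 800/(1700×206×10³) = 1.745×10⁻⁵ mm/N.
P = 1.926 / 1.745×10⁻⁵ = 110300 N = 110.3 kN, compressive.

P ≈ 110 kN (compressive)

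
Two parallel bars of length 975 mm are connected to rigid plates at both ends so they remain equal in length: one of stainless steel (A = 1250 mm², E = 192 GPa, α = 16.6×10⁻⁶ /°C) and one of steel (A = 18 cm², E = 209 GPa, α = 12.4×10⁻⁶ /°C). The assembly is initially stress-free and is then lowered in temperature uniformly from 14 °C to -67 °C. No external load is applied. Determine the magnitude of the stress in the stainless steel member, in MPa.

The stainless steel has the larger α, so on cooling it would change length more than the steel if both were free. The rigid plates force a common final length, so the stainless steel is put into tension and the steel into compression, with equal and opposite forces P (no external load).
Compatibility of the two members (thermal + elastic change equal): (α₁ − α₂)ΔT = P·[1/(A₁E₁) + 1/(A₂E₂)].
|α₁ − α₂|·ΔT = 4.2×10⁻⁶ × 81 = 0.0003402.
1/(A₁E₁) + 1/(A₂E₂) = 1/(1250×192×10³) + 1/(1800×209×10³) = 6.825×10⁻⁹ N⁻¹.
So P = 0.0003402 / 6.825×10⁻⁹ = 49.85 kN.
σ_{stainless steel} = P/A₁ = 49850/1250 = 39.88 MPa, tensile.

σ ≈ 39.9 MPa (tensile)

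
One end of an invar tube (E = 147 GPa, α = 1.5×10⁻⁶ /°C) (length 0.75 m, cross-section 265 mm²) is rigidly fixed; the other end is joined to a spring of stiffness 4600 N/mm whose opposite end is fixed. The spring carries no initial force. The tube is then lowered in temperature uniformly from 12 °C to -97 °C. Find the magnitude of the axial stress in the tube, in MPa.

σ ≈ 1.96 MPa (tensile)

Free thermal contraction: δ_free = αΔT L = 1.5×10⁻⁶ × 109 × 750 = 0.1226 mm.
With a force P in the spring, the elastic change of the tube is PL/(AE) and that of the spring is P/k; compatibility requires their sum to equal δ_free.
So P = δ_free / [L/(AE) + 1/k] = 0.1226 / [ 750/(265×147×10³) + 1/(4600) ].
P = 0.1226 / 0.0002366 = 518.2 N.
σ = P/A = 518.2/265 = 1.955 MPa.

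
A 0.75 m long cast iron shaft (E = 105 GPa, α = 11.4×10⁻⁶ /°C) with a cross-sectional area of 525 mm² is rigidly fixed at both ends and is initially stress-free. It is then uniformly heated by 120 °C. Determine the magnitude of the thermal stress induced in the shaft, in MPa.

σ ≈ 144 MPa (compressive)

With length fixed, the mechanical strain must cancel the thermal strain αΔT = 11.4×10⁻⁶ × 120 = 1368×10⁻⁶.
The stress required to suppress this strain is σ = Eε = 105×10³ × 1368×10⁻⁶ = 143.6 MPa, compressive since the shaft is trying to expand.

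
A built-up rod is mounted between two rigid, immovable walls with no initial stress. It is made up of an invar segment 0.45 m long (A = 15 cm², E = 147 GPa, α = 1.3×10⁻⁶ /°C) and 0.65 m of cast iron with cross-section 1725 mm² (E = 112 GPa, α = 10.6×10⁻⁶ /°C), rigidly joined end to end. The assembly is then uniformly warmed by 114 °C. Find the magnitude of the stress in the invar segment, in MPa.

σ ≈ 105 MPa (compressive)

With the walls removed the bar would change length by δ_free = Σ αᵢΔT Lᵢ = 1.3×10⁻⁶×114×450 + 10.6×10⁻⁶×114×650 = 0.8521 mm.
Since the ends are fixed, an axial force P builds up, equal in every segment, with P · Σ Lᵢ/(AᵢEᵢ) = δ_free.
The series flexibility is Σ Lᵢ/(AᵢEᵢ) = 450/(1500×147×10³) + 650/(1725×112×10³) = 5.405×10⁻⁶ mm/N.
P = 0.8521 / 5.405×10⁻⁶ = 157700 N = 157.7 kN, compressive.
σ_{invar} = P / A = 157700 / 1500 = 105.1 MPa.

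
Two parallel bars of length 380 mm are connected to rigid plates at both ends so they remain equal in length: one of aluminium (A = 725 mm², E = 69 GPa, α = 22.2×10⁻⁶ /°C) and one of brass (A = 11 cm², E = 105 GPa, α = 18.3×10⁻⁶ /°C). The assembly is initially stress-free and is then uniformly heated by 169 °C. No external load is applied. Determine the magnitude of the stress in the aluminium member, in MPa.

σ ≈ 31.7 MPa (compressive)

Both members must finish at the same length. With the larger α, the aluminium tends to over-expand; the plates restrain it, putting the aluminium in compression and the brass in tension. With no external load the two internal forces are equal and opposite, magnitude P.
Equating the net (thermal + elastic) strains gives |α₁ − α₂|·ΔT = P·[1/(A₁E₁) + 1/(A₂E₂)].
|α₁ − α₂|·ΔT = 3.9×10⁻⁶ × 169 = 0.0006591.
1/(A₁E₁) + 1/(A₂E₂) = 1/(725×69×10³) + 1/(1100×105×10³) = 2.865×10⁻⁸ N⁻¹.
So P = 0.0006591 / 2.865×10⁻⁸ = 23.01 kN.
σ_{aluminium} = P/A₁ = 23010/725 = 31.73 MPa, compressive.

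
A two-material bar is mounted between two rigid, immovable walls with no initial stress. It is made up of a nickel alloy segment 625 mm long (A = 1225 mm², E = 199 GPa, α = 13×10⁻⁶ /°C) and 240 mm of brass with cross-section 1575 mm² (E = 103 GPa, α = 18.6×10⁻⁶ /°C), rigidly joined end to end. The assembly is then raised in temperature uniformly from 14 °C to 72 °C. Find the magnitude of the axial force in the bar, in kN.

P ≈ 181 kN (compressive)

Free thermal expansion of the whole bar: Σ αᵢΔT Lᵢ = 13×10⁻⁶×58×625 + 18.6×10⁻⁶×58×240 = 0.7302 mm.
The rigid supports impose zero overall length change; the single axial force P common to all segments must satisfy P Σ Lᵢ/(AᵢEᵢ) = δ_free.
Σ Lᵢ/(AᵢEᵢ) = 625/(1225×199×10³) + 240/(1575×103×10³) = 4.043×10⁻⁶ mm/N.
So P = 0.7302 / 4.043×10⁻⁶ = 180.6 kN, compressive.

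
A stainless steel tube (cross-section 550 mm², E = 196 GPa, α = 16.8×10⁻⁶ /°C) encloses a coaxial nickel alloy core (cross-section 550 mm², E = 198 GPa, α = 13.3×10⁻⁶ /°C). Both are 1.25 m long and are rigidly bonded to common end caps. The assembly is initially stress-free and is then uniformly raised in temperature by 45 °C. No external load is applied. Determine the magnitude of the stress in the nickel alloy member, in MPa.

Both members must finish at the same length. With the larger α, the stainless steel tends to over-expand; the plates restrain it, putting the stainless steel in compression and the nickel alloy in tension. With no external load the two internal forces are equal and opposite, magnitude P.
Equating the net (thermal + elastic) strains gives |α₁ − α₂|·ΔT = P·[1/(A₁E₁) + 1/(A₂E₂)].
|α₁ − α₂|·ΔT = 3.5×10⁻⁶ × 45 = 0.0001575.
1/(A₁E₁) + 1/(A₂E₂) = 1/(550×196×10³) + 1/(550×198×10³) = 1.846×10⁻⁸ N⁻¹.
So P = 0.0001575 / 1.846×10⁻⁸ = 8.532 kN.
σ_{nickel alloy} = P/A₂ = 8532/550 = 15.51 MPa, tensile.

σ ≈ 15.5 MPa (tensile)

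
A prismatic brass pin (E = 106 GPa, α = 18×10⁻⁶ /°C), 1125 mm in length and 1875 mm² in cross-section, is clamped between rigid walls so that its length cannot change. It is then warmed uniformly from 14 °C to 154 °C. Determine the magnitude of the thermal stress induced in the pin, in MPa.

Because both ends are immovable the net strain is zero, and the suppressed thermal strain is αΔT = 18×10⁻⁶ × 140 = 2520×10⁻⁶.
The stress required to suppress this strain is σ = Eε = 106×10³ × 2520×10⁻⁶ = 267.1 MPa, compressive since the pin is trying to expand.

σ ≈ 267 MPa (compressive)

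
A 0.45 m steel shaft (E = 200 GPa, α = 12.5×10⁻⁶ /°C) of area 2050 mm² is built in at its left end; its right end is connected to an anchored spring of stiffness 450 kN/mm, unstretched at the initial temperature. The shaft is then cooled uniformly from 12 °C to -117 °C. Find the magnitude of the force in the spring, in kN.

P ≈ 219 kN

Free thermal contraction: δ_free = αΔT L = 12.5×10⁻⁶ × 129 × 450 = 0.7256 mm.
With a force P in the spring, the elastic change of the shaft is PL/(AE) and that of the spring is P/k; compatibility requires their sum to equal δ_free.
So P = δ_free / [L/(AE) + 1/k] = 0.7256 / [ 450/(2050×200×10³) + 1/(450×10³) ].
P = 0.7256 / 3.32×10⁻⁶ = 218600 N.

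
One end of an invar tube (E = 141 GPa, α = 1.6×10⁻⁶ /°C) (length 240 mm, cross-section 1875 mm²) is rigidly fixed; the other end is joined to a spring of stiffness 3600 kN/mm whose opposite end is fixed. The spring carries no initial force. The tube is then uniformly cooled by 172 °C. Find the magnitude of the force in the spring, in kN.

P ≈ 55.7 kN

If the spring were absent the tube would shorten by αΔT L = 1.6×10⁻⁶ × 172 × 240 = 0.06605 mm.
With a force P in the spring, the elastic change of the tube is PL/(AE) and that of the spring is P/k; compatibility requires their sum to equal δ_free.
P [ L/(AE) + 1/k ] = δ_free → P [ 240/(1875×141×10³) + 1/(3600×10³) ] = 0.06605.
P = 0.06605 / 1.186×10⁻⁶ = 55710 N.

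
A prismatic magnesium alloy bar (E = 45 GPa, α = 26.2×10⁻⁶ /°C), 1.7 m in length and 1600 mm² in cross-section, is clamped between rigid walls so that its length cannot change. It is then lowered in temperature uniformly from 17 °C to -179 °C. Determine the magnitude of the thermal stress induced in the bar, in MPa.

Because both ends are immovable the net strain is zero, and the suppressed thermal strain is αΔT = 26.2×10⁻⁶ × 196 = 5135.2×10⁻⁶.
The stress required to suppress this strain is σ = Eε = 45×10³ × 5135.2×10⁻⁶ = 231.1 MPa, tensile since the bar is trying to contract.

σ ≈ 231 MPa (tensile)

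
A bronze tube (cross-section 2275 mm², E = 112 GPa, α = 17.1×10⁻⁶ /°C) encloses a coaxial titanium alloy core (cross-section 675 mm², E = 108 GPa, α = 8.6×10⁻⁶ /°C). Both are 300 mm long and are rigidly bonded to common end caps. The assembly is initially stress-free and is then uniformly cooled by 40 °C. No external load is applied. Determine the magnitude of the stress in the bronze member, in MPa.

σ ≈ 8.47 MPa (tensile)

Equilibrium of a rigid end plate with no external load gives equal and opposite internal forces ±P in the two members. Since α_{bronze} > α_{titanium alloy}, cooling drives the bronze into tension and the titanium alloy into compression.
Equating the net (thermal + elastic) strains gives |α₁ − α₂|·ΔT = P·[1/(A₁E₁) + 1/(A₂E₂)].
|α₁ − α₂|·ΔT = 8.5×10⁻⁶ × 40 = 0.00034.
1/(A₁E₁) + 1/(A₂E₂) = 1/(2275×112×10³) + 1/(675×108×10³) = 1.764×10⁻⁸ N⁻¹.
So P = 0.00034 / 1.764×10⁻⁸ = 19.27 kN.
σ_{bronze} = P/A₁ = 19270/2275 = 8.471 MPa, tensile.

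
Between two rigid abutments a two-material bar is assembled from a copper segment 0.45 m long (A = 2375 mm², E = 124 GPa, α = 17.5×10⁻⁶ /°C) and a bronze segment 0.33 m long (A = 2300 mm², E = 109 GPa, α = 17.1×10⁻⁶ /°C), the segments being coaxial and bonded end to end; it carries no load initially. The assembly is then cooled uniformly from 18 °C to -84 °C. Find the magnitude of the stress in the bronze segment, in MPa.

σ ≈ 211 MPa (tensile)

If the supports were absent, the total length change would be Σ αᵢΔT Lᵢ = 17.5×10⁻⁶×102×450 + 17.1×10⁻⁶×102×330 = 1.379 mm.
The rigid supports impose zero overall length change; the single axial force P common to all segments must satisfy P Σ Lᵢ/(AᵢEᵢ) = δ_free.
Σ Lᵢ/(AᵢEᵢ) = 450/(2375×124×10³) + 330/(2300×109×10³) = 2.844×10⁻⁶ mm/N.
So P = 1.379 / 2.844×10⁻⁶ = 484.8 kN, tensile.
σ_{bronze} = P / A = 484800 / 2300 = 210.8 MPa.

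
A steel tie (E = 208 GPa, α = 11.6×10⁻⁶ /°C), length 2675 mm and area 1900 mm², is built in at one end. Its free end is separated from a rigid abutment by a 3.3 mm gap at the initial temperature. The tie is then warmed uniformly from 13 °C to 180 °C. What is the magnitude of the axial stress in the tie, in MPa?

Unrestrained expansion: δ_free = αΔT L = 11.6×10⁻⁶ × 167 × 2675 = 5.182 mm.
The gap closes (δ_free > 3.3 mm) and the wall then resists a further 5.182 − 3.3 = 1.882 mm of expansion.
So σ = E(δ_free − g)/L = 208×10³ × 1.882/2675 = 146.3 MPa.

σ ≈ 146 MPa (compressive)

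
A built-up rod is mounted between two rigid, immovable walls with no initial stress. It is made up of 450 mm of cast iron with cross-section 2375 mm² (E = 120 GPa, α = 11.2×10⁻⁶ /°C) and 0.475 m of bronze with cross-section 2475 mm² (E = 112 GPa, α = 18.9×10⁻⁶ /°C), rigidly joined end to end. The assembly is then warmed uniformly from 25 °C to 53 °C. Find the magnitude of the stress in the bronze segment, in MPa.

σ ≈ 48.2 MPa (compressive)

With the walls removed the bar would change length by δ_free = Σ αᵢΔT Lᵢ = 11.2×10⁻⁶×28×450 + 18.9×10⁻⁶×28×475 = 0.3925 mm.
The rigid supports impose zero overall length change; the single axial force P common to all segments must satisfy P Σ Lᵢ/(AᵢEᵢ) = δ_free.
Σ Lᵢ/(AᵢEᵢ) = 450/(2375×120×10³) + 475/(2475×112×10³) = 3.293×10⁻⁶ mm/N.
P = 0.3925 / 3.293×10⁻⁶ = 119200 N = 119.2 kN, compressive.
σ_{bronze} = P / A = 119200 / 2475 = 48.16 MPa.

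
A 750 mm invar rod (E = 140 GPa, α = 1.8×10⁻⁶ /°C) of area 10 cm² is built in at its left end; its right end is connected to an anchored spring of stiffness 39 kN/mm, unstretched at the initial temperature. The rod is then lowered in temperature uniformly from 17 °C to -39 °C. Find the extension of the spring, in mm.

δ ≈ 0.0625 mm

If the spring were absent the rod would shorten by αΔT L = 1.8×10⁻⁶ × 56 × 750 = 0.0756 mm.
With a force P in the spring, the elastic change of the rod is PL/(AE) and that of the spring is P/k; compatibility requires their sum to equal δ_free.
So P = δ_free / [L/(AE) + 1/k] = 0.0756 / [ 750/(1000×140×10³) + 1/(39×10³) ].
P = 0.0756 / 3.1×10⁻⁵ = 2439 N.
Spring extension = P/k = 2439/(39×10³) = 0.06253 mm.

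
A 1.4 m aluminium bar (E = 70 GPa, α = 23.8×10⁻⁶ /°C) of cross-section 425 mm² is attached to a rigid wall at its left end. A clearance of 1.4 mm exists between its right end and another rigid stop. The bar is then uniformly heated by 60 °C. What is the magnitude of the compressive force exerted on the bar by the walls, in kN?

P ≈ 12.7 kN

Unrestrained expansion: δ_free = αΔT L = 23.8×10⁻⁶ × 60 × 1400 = 1.999 mm.
This exceeds the 1.4 mm gap, so the wall pushes back. The portion of expansion that must be recovered elastically is δ_free − gap = 1.999 − 1.4 = 0.5992 mm.
So σ = E(δ_free − g)/L = 70×10³ × 0.5992/1400 = 29.96 MPa.
P = σA = 29.96 × 425 = 12.73 kN.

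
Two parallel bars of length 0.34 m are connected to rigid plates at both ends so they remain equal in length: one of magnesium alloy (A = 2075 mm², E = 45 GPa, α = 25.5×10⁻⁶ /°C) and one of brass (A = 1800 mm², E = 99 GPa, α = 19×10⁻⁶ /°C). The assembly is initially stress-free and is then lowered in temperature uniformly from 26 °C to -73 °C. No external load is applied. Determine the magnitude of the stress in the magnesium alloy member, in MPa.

The magnesium alloy has the larger α, so on cooling it would change length more than the brass if both were free. The rigid plates force a common final length, so the magnesium alloy is put into tension and the brass into compression, with equal and opposite forces P (no external load).
Equating the net (thermal + elastic) strains gives |α₁ − α₂|·ΔT = P·[1/(A₁E₁) + 1/(A₂E₂)].
|α₁ − α₂|·ΔT = 6.5×10⁻⁶ × 99 = 0.0006435.
1/(A₁E₁) + 1/(A₂E₂) = 1/(2075×45×10³) + 1/(1800×99×10³) = 1.632×10⁻⁸ N⁻¹.
So P = 0.0006435 / 1.632×10⁻⁸ = 39.43 kN.
σ_{magnesium alloy} = P/A₁ = 39430/2075 = 19 MPa, tensile.

σ ≈ 19 MPa (tensile)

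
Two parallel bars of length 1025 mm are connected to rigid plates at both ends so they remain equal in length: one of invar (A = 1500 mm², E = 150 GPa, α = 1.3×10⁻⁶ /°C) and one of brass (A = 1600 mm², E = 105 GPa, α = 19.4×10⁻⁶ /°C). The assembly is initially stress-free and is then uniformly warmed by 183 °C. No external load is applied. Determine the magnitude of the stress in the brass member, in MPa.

σ ≈ 199 MPa (compressive)

The brass has the larger α, so on heating it would change length more than the invar if both were free. The rigid plates force a common final length, so the brass is put into compression and the invar into tension, with equal and opposite forces P (no external load).
Setting the final lengths equal and cancelling L: (α₁ − α₂)ΔT = P/(A₁E₁) + P/(A₂E₂).
|α₁ − α₂|·ΔT = 18.1×10⁻⁶ × 183 = 0.003312.
1/(A₁E₁) + 1/(A₂E₂) = 1/(1500×150×10³) + 1/(1600×105×10³) = 1.04×10⁻⁸ N⁻¹.
So P = 0.003312 / 1.04×10⁻⁸ = 318.6 kN.
σ_{brass} = P/A₂ = 318600/1600 = 199.1 MPa, compressive.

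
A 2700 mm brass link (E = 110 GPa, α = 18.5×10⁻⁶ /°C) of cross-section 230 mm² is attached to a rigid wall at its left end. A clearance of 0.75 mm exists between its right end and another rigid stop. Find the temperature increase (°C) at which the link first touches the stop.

Contact occurs when the free expansion equals the gap: αΔT L = 0.75 mm.
ΔT = 0.75 / (18.5×10⁻⁶ × 2700) = 15.02 °C.

ΔT ≈ 15 °C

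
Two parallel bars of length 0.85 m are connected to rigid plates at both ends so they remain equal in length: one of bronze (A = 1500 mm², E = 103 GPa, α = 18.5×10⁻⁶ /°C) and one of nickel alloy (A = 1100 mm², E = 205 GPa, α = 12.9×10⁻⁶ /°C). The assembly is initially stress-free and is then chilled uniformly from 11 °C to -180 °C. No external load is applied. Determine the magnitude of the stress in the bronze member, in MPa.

The bronze has the larger α, so on cooling it would change length more than the nickel alloy if both were free. The rigid plates force a common final length, so the bronze is put into tension and the nickel alloy into compression, with equal and opposite forces P (no external load).
Equating the net (thermal + elastic) strains gives |α₁ − α₂|·ΔT = P·[1/(A₁E₁) + 1/(A₂E₂)].
|α₁ − α₂|·ΔT = 5.6×10⁻⁶ × 191 = 0.00107.
1/(A₁E₁) + 1/(A₂E₂) = 1/(1500×103×10³) + 1/(1100×205×10³) = 1.091×10⁻⁸ N⁻¹.
P = 0.00107 / 1.091×10⁻⁸ = 98060 N = 98.06 kN.
σ_{bronze} = P/A₁ = 98060/1500 = 65.38 MPa, tensile.

σ ≈ 65.4 MPa (tensile)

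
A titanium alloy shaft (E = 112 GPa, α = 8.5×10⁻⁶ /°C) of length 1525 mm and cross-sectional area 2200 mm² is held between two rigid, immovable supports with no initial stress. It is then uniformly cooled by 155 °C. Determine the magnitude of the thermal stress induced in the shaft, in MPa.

σ ≈ 148 MPa (tensile)

The supports are rigid, so the total axial strain is zero. The restrained thermal strain is ε = αΔT = 8.5×10⁻⁶ × 155 = 1317.5×10⁻⁶.
The stress required to suppress this strain is σ = Eε = 112×10³ × 1317.5×10⁻⁶ = 147.6 MPa, tensile since the shaft is trying to contract.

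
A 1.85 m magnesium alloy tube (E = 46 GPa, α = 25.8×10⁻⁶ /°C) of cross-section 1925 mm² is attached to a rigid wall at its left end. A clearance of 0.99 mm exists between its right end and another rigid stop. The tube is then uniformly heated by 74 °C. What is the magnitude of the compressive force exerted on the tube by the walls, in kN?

P ≈ 122 kN

Unrestrained expansion: δ_free = αΔT L = 25.8×10⁻⁶ × 74 × 1850 = 3.532 mm.
This exceeds the 0.99 mm gap, so the wall pushes back. The portion of expansion that must be recovered elastically is δ_free − gap = 3.532 − 0.99 = 2.542 mm.
So σ = E(δ_free − g)/L = 46×10³ × 2.542/1850 = 63.21 MPa.
Force on the wall = σA = 63.21 × 1925 mm² = 121.7 kN.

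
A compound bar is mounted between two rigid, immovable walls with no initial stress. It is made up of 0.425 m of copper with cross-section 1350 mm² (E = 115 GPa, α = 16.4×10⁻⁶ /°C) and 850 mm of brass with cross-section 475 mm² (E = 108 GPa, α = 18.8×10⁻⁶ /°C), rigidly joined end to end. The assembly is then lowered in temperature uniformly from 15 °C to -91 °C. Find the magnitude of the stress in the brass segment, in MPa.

σ ≈ 265 MPa (tensile)

Free thermal contraction of the whole bar: Σ αᵢΔT Lᵢ = 16.4×10⁻⁶×106×425 + 18.8×10⁻⁶×106×850 = 2.433 mm.
Since the ends are fixed, an axial force P builds up, equal in every segment, with P · Σ Lᵢ/(AᵢEᵢ) = δ_free.
Σ Lᵢ/(AᵢEᵢ) = 425/(1350×115×10³) + 850/(475×108×10³) = 1.931×10⁻⁵ mm/N.
Hence P = δ_free / Σ(L/AE) = 2.433/1.931×10⁻⁵ = 126 kN (tensile).
σ_{brass} = P / A = 126000 / 475 = 265.3 MPa.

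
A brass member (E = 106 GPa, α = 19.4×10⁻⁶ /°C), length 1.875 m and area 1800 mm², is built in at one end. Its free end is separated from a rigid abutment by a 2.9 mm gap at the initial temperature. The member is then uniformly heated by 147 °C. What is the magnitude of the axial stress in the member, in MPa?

Unrestrained expansion: δ_free = αΔT L = 19.4×10⁻⁶ × 147 × 1875 = 5.347 mm.
This exceeds the 2.9 mm gap, so the wall pushes back. The portion of expansion that must be recovered elastically is δ_free − gap = 5.347 − 2.9 = 2.447 mm.
Compatibility: PL/(AE) = 2.447 mm, so σ = P/A = E × (2.447/1875) = 138.3 MPa.

σ ≈ 138 MPa (compressive)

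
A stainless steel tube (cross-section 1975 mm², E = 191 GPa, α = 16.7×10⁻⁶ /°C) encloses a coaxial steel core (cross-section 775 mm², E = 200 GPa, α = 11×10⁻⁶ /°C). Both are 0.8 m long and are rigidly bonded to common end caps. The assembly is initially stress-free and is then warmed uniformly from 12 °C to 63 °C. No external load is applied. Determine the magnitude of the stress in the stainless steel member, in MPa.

σ ≈ 16.2 MPa (compressive)

The stainless steel has the larger α, so on heating it would change length more than the steel if both were free. The rigid plates force a common final length, so the stainless steel is put into compression and the steel into tension, with equal and opposite forces P (no external load).
Equating the net (thermal + elastic) strains gives |α₁ − α₂|·ΔT = P·[1/(A₁E₁) + 1/(A₂E₂)].
|α₁ − α₂|·ΔT = 5.7×10⁻⁶ × 51 = 0.0002907.
1/(A₁E₁) + 1/(A₂E₂) = 1/(1975×191×10³) + 1/(775×200×10³) = 9.103×10⁻⁹ N⁻¹.
P = 0.0002907 / 9.103×10⁻⁹ = 31940 N = 31.94 kN.
σ_{stainless steel} = P/A₁ = 31940/1975 = 16.17 MPa, compressive.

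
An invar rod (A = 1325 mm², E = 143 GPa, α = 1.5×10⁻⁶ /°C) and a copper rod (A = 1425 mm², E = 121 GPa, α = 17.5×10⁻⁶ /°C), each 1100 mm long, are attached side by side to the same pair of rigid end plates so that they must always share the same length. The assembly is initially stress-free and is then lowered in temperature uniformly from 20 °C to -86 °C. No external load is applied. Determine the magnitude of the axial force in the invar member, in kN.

Both members must finish at the same length. With the larger α, the copper tends to over-contract; the plates restrain it, putting the copper in tension and the invar in compression. With no external load the two internal forces are equal and opposite, magnitude P.
Equating the net (thermal + elastic) strains gives |α₁ − α₂|·ΔT = P·[1/(A₁E₁) + 1/(A₂E₂)].
|α₁ − α₂|·ΔT = 16×10⁻⁶ × 106 = 0.001696.
1/(A₁E₁) + 1/(A₂E₂) = 1/(1325×143×10³) + 1/(1425×121×10³) = 1.108×10⁻⁸ N⁻¹.
So P = 0.001696 / 1.108×10⁻⁸ = 153.1 kN.

P ≈ 153 kN (compressive in the invar)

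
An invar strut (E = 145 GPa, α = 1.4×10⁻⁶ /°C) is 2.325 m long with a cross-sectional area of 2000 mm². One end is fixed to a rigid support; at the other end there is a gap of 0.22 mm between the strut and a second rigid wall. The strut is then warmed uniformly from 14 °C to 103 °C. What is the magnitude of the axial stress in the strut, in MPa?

Free thermal elongation = αΔT L = 1.4×10⁻⁶ × 89 × 2325 = 0.2897 mm.
The gap closes (δ_free > 0.22 mm) and the wall then resists a further 0.2897 − 0.22 = 0.06969 mm of expansion.
So σ = E(δ_free − g)/L = 145×10³ × 0.06969/2325 = 4.347 MPa.

σ ≈ 4.35 MPa (compressive)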